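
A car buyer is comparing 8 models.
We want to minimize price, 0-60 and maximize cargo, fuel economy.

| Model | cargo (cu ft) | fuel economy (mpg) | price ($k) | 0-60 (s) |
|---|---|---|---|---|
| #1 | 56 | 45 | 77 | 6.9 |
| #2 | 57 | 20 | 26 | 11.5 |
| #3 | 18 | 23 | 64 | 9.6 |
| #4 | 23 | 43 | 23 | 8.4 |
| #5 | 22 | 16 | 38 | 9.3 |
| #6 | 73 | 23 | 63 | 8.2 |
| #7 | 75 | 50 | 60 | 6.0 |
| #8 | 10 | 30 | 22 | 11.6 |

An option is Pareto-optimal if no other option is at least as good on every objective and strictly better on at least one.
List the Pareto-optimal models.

#1: dominated by #7 (cargo 75≥56, fuel economy 50≥45, price 60≤77, 0-60 6.0≤6.9).
#2: not dominated.
#3: dominated by #4 (cargo 23≥18, fuel economy 43≥23, price 23≤64, 0-60 8.4≤9.6).
#4: not dominated.
#5: dominated by #4 (cargo 23≥22, fuel economy 43≥16, price 23≤38, 0-60 8.4≤9.3).
#6: dominated by #7 (cargo 75≥73, fuel economy 50≥23, price 60≤63, 0-60 6.0≤8.2).
#7: not dominated (best cargo).
#8: not dominated (best price).

#2, #4, #7, #8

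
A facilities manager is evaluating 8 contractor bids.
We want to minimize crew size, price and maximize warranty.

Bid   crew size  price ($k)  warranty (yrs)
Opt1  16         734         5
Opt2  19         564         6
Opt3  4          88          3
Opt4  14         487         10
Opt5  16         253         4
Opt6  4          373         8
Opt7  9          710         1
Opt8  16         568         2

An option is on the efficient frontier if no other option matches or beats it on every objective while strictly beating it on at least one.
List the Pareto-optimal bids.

Opt3, Opt4, Opt5, Opt6

Opt1: dominated by Opt4 (crew size 14≤16, price 487≤734, warranty 10≥5).
Opt2: dominated by Opt4 (crew size 14≤19, price 487≤564, warranty 10≥6).
Opt3: not dominated (best price).
Opt4: not dominated (best warranty).
Opt5: not dominated.
Opt6: not dominated.
Opt7: dominated by Opt3 (crew size 4≤9, price 88≤710, warranty 3≥1).
Opt8: dominated by Opt3 (crew size 4≤16, price 88≤568, warranty 3≥2).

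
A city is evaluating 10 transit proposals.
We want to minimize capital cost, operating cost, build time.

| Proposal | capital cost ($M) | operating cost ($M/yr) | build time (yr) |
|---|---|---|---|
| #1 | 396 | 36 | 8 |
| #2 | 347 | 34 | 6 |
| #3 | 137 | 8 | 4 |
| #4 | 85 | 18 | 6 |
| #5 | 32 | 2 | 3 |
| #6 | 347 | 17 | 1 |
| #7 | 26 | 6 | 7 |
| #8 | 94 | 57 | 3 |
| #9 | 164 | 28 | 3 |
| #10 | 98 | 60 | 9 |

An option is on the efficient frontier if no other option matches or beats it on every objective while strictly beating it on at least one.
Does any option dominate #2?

#3 vs #2: capital cost 137≤347, operating cost 8≤34, build time 4≤6 — #3 is at least as good on every objective and strictly better on at least one, so #3 dominates #2.

Yes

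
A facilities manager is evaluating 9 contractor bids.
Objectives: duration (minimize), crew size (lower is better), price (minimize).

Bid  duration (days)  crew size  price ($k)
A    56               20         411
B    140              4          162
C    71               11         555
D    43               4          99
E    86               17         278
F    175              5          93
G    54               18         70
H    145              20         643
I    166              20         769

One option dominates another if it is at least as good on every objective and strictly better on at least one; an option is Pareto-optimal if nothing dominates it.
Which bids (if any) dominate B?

D

D: duration 43≤140, crew size 4≤4, price 99≤162 — dominates B.
Others (A, C, E, F, G, H, I) are each worse than B on at least one objective.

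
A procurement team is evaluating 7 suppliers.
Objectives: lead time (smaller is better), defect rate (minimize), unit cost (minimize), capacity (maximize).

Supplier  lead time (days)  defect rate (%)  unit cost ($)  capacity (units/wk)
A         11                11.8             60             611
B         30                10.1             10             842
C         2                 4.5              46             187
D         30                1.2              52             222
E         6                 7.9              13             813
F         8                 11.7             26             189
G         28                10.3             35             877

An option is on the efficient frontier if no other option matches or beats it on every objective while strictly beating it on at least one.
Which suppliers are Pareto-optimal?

B, C, D, E, G

A: dominated by E (lead time 6≤11, defect rate 7.9≤11.8, unit cost 13≤60, capacity 813≥611).
B: not dominated (best unit cost).
C: not dominated (best lead time).
D: not dominated (best defect rate).
E: not dominated.
F: dominated by E (lead time 6≤8, defect rate 7.9≤11.7, unit cost 13≤26, capacity 813≥189).
G: not dominated (best capacity).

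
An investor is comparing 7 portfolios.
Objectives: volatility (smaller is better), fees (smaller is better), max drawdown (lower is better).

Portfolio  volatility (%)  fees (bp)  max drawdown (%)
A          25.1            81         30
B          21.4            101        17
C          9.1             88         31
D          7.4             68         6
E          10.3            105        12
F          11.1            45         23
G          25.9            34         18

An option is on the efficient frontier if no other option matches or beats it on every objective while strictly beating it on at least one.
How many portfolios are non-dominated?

3

A: dominated by D (volatility 7.4≤25.1, fees 68≤81, max drawdown 6≤30).
B: dominated by D (volatility 7.4≤21.4, fees 68≤101, max drawdown 6≤17).
C: dominated by D (volatility 7.4≤9.1, fees 68≤88, max drawdown 6≤31).
D: not dominated (best volatility).
E: dominated by D (volatility 7.4≤10.3, fees 68≤105, max drawdown 6≤12).
F: not dominated.
G: not dominated (best fees).
Pareto-optimal: D, F, G → 3.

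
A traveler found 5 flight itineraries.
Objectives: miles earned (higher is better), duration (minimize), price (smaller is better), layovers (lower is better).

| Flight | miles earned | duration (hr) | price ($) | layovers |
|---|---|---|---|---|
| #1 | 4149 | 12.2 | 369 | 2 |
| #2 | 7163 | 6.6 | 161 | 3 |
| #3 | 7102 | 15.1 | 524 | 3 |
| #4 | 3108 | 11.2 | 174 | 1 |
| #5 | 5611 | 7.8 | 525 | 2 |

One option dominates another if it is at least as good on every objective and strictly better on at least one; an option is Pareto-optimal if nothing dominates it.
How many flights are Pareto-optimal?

4

#1: not dominated.
#2: not dominated (best miles earned).
#3: dominated by #2 (miles earned 7163≥7102, duration 6.6≤15.1, price 161≤524, layovers 3≤3).
#4: not dominated (best layovers).
#5: not dominated.
Pareto-optimal: #1, #2, #4, #5 → 4.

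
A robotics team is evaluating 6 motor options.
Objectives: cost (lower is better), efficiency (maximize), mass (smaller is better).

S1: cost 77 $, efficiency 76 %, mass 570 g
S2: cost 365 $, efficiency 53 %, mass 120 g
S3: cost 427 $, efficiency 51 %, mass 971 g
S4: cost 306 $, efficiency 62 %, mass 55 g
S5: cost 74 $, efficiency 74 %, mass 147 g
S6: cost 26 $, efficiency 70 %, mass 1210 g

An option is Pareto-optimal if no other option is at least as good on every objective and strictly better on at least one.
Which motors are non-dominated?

S1, S4, S5, S6

S1: not dominated (best efficiency).
S2: dominated by S4 (cost 306≤365, efficiency 62≥53, mass 55≤120).
S3: dominated by S1 (cost 77≤427, efficiency 76≥51, mass 570≤971).
S4: not dominated (best mass).
S5: not dominated.
S6: not dominated (best cost).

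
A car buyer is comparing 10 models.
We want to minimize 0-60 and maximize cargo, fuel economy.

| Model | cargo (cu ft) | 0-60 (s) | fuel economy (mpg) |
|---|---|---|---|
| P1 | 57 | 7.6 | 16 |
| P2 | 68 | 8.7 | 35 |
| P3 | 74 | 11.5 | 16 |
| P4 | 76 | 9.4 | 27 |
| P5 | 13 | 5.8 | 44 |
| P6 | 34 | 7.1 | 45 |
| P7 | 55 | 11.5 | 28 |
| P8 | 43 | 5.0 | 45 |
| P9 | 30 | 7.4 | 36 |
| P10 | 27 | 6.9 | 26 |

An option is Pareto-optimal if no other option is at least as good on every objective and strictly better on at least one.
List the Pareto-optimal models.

P1, P2, P4, P8

P1: not dominated.
P2: not dominated.
P3: dominated by P4 (cargo 76≥74, 0-60 9.4≤11.5, fuel economy 27≥16).
P4: not dominated (best cargo).
P5: dominated by P8 (cargo 43≥13, 0-60 5.0≤5.8, fuel economy 45≥44).
P6: dominated by P8 (cargo 43≥34, 0-60 5.0≤7.1, fuel economy 45≥45).
P7: dominated by P2 (cargo 68≥55, 0-60 8.7≤11.5, fuel economy 35≥28).
P8: not dominated (best 0-60).
P9: dominated by P6 (cargo 34≥30, 0-60 7.1≤7.4, fuel economy 45≥36).
P10: dominated by P8 (cargo 43≥27, 0-60 5.0≤6.9, fuel economy 45≥26).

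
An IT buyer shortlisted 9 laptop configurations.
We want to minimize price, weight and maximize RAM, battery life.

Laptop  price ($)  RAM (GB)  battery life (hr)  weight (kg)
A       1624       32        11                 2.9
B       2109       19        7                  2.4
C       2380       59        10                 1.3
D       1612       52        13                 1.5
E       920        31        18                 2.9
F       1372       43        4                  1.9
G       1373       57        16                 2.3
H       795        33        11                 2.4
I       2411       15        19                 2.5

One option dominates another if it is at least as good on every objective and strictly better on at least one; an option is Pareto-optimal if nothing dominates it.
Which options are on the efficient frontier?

A: dominated by D (price 1612≤1624, RAM 52≥32, battery life 13≥11, weight 1.5≤2.9).
B: dominated by D (price 1612≤2109, RAM 52≥19, battery life 13≥7, weight 1.5≤2.4).
C: not dominated (best RAM).
D: not dominated.
E: not dominated.
F: not dominated.
G: not dominated.
H: not dominated (best price).
I: not dominated (best battery life).

C, D, E, F, G, H, I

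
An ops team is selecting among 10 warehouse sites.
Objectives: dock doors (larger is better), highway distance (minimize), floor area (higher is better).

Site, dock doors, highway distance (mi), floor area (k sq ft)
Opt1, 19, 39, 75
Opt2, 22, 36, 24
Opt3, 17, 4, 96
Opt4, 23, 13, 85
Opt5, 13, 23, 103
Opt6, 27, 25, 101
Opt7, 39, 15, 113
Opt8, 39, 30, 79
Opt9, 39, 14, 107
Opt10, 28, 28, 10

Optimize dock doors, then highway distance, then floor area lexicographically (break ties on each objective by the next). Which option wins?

Opt9

First maximize dock doors: best is 39, kept {Opt7, Opt8, Opt9}.
Then minimize highway distance: best is 14, kept {Opt9}.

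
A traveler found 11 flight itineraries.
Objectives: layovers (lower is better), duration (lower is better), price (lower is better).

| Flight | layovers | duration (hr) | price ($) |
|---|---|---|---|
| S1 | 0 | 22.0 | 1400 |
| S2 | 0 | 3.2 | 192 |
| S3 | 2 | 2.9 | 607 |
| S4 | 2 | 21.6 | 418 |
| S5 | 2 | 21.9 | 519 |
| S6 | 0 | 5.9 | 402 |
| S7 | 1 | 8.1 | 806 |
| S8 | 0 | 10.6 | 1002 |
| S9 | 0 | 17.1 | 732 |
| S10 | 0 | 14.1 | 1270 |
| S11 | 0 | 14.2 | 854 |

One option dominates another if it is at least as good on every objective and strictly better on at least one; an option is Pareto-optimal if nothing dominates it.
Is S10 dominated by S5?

S5 vs S10: S5 is worse on layovers (2 vs 0), so it does not dominate S10.

No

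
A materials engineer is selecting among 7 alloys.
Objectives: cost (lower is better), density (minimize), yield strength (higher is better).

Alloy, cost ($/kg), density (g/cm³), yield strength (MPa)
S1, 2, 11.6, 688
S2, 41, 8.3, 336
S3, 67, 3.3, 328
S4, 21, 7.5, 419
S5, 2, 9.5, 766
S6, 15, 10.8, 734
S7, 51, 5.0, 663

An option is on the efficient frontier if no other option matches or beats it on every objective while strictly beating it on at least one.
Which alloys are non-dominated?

S3, S4, S5, S7

S1: dominated by S5 (cost 2≤2, density 9.5≤11.6, yield strength 766≥688).
S2: dominated by S4 (cost 21≤41, density 7.5≤8.3, yield strength 419≥336).
S3: not dominated (best density).
S4: not dominated.
S5: not dominated (best yield strength).
S6: dominated by S5 (cost 2≤15, density 9.5≤10.8, yield strength 766≥734).
S7: not dominated.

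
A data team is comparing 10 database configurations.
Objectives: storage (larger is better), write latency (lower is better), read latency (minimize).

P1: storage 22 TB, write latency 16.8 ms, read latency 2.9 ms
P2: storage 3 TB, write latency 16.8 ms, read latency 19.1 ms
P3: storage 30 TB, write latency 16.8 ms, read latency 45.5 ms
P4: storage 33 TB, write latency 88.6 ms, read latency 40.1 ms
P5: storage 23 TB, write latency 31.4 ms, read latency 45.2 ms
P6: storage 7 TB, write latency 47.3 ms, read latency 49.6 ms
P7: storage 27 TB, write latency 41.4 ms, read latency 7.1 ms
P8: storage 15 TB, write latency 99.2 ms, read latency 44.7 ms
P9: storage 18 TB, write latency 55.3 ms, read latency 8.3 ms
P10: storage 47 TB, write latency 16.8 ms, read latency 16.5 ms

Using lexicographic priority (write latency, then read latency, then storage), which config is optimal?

First minimize write latency: best is 16.8, kept {P1, P2, P3, P10}.
Then minimize read latency: best is 2.9, kept {P1}.

P1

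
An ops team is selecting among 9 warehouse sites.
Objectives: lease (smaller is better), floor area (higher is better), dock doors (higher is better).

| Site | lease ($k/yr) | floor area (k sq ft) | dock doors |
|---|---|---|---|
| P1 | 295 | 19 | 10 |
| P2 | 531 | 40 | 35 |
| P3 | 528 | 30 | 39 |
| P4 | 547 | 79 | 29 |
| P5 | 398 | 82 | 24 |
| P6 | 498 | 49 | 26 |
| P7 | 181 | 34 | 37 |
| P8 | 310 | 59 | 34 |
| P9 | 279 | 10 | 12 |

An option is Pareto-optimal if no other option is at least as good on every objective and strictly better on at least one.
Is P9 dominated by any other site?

Yes

P7 vs P9: lease 181≤279, floor area 34≥10, dock doors 37≥12 — P7 is at least as good on every objective and strictly better on at least one, so P7 dominates P9.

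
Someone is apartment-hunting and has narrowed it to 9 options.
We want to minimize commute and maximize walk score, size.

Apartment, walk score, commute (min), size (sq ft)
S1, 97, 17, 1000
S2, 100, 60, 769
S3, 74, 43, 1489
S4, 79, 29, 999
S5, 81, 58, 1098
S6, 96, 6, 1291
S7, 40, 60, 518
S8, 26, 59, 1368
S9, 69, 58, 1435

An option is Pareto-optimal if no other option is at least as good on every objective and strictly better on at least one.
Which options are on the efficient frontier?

S1: not dominated.
S2: not dominated (best walk score).
S3: not dominated (best size).
S4: dominated by S1 (walk score 97≥79, commute 17≤29, size 1000≥999).
S5: dominated by S6 (walk score 96≥81, commute 6≤58, size 1291≥1098).
S6: not dominated (best commute).
S7: dominated by S1 (walk score 97≥40, commute 17≤60, size 1000≥518).
S8: dominated by S3 (walk score 74≥26, commute 43≤59, size 1489≥1368).
S9: dominated by S3 (walk score 74≥69, commute 43≤58, size 1489≥1435).

S1, S2, S3, S6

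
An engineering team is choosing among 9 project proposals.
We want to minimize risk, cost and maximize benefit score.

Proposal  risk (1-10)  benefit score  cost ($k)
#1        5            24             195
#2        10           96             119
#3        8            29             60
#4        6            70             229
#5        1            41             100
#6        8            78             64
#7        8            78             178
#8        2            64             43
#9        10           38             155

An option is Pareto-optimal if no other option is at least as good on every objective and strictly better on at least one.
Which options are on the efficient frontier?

#1: dominated by #5 (risk 1≤5, benefit score 41≥24, cost 100≤195).
#2: not dominated (best benefit score).
#3: dominated by #8 (risk 2≤8, benefit score 64≥29, cost 43≤60).
#4: not dominated.
#5: not dominated (best risk).
#6: not dominated.
#7: dominated by #6 (risk 8≤8, benefit score 78≥78, cost 64≤178).
#8: not dominated (best cost).
#9: dominated by #2 (risk 10≤10, benefit score 96≥38, cost 119≤155).

#2, #4, #5, #6, #8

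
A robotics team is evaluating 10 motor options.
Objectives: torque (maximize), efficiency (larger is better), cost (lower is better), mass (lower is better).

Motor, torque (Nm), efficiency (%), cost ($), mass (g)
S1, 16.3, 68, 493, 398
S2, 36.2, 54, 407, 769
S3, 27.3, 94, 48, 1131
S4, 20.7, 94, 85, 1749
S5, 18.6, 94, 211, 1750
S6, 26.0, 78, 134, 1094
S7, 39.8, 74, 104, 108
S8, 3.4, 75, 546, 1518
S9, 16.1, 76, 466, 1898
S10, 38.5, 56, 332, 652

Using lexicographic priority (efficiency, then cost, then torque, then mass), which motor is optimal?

First maximize efficiency: best is 94, kept {S3, S4, S5}.
Then minimize cost: best is 48, kept {S3}.

S3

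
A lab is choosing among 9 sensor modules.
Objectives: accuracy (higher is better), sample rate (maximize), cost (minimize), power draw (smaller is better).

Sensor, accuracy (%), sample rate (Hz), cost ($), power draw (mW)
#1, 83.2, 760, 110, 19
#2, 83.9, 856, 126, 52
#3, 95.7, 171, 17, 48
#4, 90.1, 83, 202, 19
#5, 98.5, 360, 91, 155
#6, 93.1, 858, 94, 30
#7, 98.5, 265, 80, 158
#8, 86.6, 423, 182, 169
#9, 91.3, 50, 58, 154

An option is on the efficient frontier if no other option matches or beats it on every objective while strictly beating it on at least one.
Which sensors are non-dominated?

#1: not dominated.
#2: dominated by #6 (accuracy 93.1≥83.9, sample rate 858≥856, cost 94≤126, power draw 30≤52).
#3: not dominated (best cost).
#4: not dominated.
#5: not dominated.
#6: not dominated (best sample rate).
#7: not dominated.
#8: dominated by #6 (accuracy 93.1≥86.6, sample rate 858≥423, cost 94≤182, power draw 30≤169).
#9: dominated by #3 (accuracy 95.7≥91.3, sample rate 171≥50, cost 17≤58, power draw 48≤154).

#1, #3, #4, #5, #6, #7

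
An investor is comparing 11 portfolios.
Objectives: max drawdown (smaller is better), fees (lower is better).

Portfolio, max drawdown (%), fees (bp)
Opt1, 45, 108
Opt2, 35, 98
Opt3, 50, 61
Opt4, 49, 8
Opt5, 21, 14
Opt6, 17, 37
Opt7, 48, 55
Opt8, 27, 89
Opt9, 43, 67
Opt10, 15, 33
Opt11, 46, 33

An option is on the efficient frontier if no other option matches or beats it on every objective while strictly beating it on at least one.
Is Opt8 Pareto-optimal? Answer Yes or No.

Opt5 vs Opt8: max drawdown 21≤27, fees 14≤89 — Opt5 is at least as good on every objective and strictly better on at least one, so Opt5 dominates Opt8.

No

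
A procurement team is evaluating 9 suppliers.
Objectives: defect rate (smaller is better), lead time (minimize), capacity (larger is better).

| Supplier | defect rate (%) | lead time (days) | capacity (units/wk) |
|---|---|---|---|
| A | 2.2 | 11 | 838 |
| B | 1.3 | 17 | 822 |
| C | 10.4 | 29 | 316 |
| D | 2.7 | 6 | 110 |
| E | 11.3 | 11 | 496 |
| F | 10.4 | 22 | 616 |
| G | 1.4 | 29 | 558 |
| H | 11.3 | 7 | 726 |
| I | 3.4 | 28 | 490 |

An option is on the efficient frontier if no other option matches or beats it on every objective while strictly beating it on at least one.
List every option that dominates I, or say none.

A: defect rate 2.2≤3.4, lead time 11≤28, capacity 838≥490 — dominates I.
B: defect rate 1.3≤3.4, lead time 17≤28, capacity 822≥490 — dominates I.
Others (C, D, E, F, G, H) are each worse than I on at least one objective.

A, B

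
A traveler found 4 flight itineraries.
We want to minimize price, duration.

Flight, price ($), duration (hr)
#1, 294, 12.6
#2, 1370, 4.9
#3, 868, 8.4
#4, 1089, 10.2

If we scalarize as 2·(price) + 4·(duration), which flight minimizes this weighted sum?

#1

#1: 2·294 + 4·12.6 = 638.4
#2: 2·1370 + 4·4.9 = 2759.6
#3: 2·868 + 4·8.4 = 1769.6
#4: 2·1089 + 4·10.2 = 2218.8
Lowest: #1 at 638.4.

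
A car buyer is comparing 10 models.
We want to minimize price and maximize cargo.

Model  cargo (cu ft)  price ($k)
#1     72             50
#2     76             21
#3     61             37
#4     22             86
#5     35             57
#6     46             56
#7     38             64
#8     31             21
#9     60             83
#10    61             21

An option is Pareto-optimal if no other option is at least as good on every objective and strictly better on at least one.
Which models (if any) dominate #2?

#1: worse on cargo (72 vs 76).
#3: worse on cargo (61 vs 76).
#4: worse on cargo (22 vs 76).
#5: worse on cargo (35 vs 76).
#6: worse on cargo (46 vs 76).
#7: worse on cargo (38 vs 76).
#8: worse on cargo (31 vs 76).
#9: worse on cargo (60 vs 76).
#10: worse on cargo (61 vs 76).
No option dominates #2.

none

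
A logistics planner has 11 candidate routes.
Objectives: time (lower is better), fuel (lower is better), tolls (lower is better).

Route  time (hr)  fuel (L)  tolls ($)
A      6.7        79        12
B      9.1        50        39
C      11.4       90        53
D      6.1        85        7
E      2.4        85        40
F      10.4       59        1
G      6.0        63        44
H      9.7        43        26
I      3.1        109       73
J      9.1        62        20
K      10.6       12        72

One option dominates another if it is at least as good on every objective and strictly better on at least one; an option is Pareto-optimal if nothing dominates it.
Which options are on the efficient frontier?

A, B, D, E, F, G, H, J, K

A: not dominated.
B: not dominated.
C: dominated by A (time 6.7≤11.4, fuel 79≤90, tolls 12≤53).
D: not dominated.
E: not dominated (best time).
F: not dominated (best tolls).
G: not dominated.
H: not dominated.
I: dominated by E (time 2.4≤3.1, fuel 85≤109, tolls 40≤73).
J: not dominated.
K: not dominated (best fuel).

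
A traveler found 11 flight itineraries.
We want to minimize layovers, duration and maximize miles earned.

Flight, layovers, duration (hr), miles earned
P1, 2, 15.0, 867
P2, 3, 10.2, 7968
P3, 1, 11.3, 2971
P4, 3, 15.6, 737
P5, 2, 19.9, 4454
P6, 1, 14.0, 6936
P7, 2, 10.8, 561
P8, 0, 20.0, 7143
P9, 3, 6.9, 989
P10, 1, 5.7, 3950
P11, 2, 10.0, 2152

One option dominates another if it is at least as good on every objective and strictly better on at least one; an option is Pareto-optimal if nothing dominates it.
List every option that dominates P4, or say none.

P1: layovers 2≤3, duration 15.0≤15.6, miles earned 867≥737 — dominates P4.
P2: layovers 3≤3, duration 10.2≤15.6, miles earned 7968≥737 — dominates P4.
P3: layovers 1≤3, duration 11.3≤15.6, miles earned 2971≥737 — dominates P4.
P6: layovers 1≤3, duration 14.0≤15.6, miles earned 6936≥737 — dominates P4.
P9: layovers 3≤3, duration 6.9≤15.6, miles earned 989≥737 — dominates P4.
P10: layovers 1≤3, duration 5.7≤15.6, miles earned 3950≥737 — dominates P4.
P11: layovers 2≤3, duration 10.0≤15.6, miles earned 2152≥737 — dominates P4.
Others (P5, P7, P8) are each worse than P4 on at least one objective.

P1, P2, P3, P6, P9, P10, P11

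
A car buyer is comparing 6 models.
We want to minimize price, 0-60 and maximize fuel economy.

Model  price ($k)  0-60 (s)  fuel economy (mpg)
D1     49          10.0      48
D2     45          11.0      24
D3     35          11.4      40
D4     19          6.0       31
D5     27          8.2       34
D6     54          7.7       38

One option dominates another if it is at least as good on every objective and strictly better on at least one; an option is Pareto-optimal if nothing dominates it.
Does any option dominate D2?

Yes

D4 vs D2: price 19≤45, 0-60 6.0≤11.0, fuel economy 31≥24 — D4 is at least as good on every objective and strictly better on at least one, so D4 dominates D2.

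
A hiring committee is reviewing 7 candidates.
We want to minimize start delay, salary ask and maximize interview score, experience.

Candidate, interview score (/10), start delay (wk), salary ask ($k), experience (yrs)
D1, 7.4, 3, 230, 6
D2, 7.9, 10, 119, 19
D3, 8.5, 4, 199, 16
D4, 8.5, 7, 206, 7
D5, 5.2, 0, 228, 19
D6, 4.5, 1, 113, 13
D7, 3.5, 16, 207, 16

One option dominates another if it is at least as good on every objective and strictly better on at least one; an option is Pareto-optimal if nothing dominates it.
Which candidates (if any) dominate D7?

D2: interview score 7.9≥3.5, start delay 10≤16, salary ask 119≤207, experience 19≥16 — dominates D7.
D3: interview score 8.5≥3.5, start delay 4≤16, salary ask 199≤207, experience 16≥16 — dominates D7.
Others (D1, D4, D5, D6) are each worse than D7 on at least one objective.

D2, D3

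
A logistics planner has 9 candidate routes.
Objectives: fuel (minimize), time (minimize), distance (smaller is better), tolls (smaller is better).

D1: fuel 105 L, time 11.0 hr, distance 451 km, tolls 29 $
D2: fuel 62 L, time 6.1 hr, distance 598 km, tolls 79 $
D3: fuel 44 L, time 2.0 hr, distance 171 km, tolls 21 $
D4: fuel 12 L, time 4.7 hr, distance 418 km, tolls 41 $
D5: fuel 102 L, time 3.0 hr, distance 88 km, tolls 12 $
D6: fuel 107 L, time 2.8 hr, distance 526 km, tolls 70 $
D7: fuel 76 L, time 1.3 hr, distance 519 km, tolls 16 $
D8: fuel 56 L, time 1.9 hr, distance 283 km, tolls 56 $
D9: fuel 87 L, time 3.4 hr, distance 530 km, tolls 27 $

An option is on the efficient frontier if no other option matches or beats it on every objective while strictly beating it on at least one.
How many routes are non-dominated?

D1: dominated by D3 (fuel 44≤105, time 2.0≤11.0, distance 171≤451, tolls 21≤29).
D2: dominated by D3 (fuel 44≤62, time 2.0≤6.1, distance 171≤598, tolls 21≤79).
D3: not dominated.
D4: not dominated (best fuel).
D5: not dominated (best distance).
D6: dominated by D3 (fuel 44≤107, time 2.0≤2.8, distance 171≤526, tolls 21≤70).
D7: not dominated (best time).
D8: not dominated.
D9: dominated by D3 (fuel 44≤87, time 2.0≤3.4, distance 171≤530, tolls 21≤27).
Pareto-optimal: D3, D4, D5, D7, D8 → 5.

5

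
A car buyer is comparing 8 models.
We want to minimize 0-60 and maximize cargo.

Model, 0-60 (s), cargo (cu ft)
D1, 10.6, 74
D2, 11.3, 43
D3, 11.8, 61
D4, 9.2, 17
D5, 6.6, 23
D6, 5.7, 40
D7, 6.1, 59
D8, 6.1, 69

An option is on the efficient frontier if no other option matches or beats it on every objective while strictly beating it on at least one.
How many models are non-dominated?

D1: not dominated (best cargo).
D2: dominated by D1 (0-60 10.6≤11.3, cargo 74≥43).
D3: dominated by D1 (0-60 10.6≤11.8, cargo 74≥61).
D4: dominated by D5 (0-60 6.6≤9.2, cargo 23≥17).
D5: dominated by D6 (0-60 5.7≤6.6, cargo 40≥23).
D6: not dominated (best 0-60).
D7: dominated by D8 (0-60 6.1≤6.1, cargo 69≥59).
D8: not dominated.
Pareto-optimal: D1, D6, D8 → 3.

3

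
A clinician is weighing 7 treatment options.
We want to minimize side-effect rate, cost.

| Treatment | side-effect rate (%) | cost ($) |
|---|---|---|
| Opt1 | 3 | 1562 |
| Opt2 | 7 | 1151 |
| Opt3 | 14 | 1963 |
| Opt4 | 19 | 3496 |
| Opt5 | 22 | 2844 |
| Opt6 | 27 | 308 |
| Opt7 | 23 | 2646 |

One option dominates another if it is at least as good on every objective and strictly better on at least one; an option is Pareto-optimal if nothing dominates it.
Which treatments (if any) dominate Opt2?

none

Opt1: worse on cost (1562 vs 1151).
Opt3: worse on side-effect rate (14 vs 7).
Opt4: worse on side-effect rate (19 vs 7).
Opt5: worse on side-effect rate (22 vs 7).
Opt6: worse on side-effect rate (27 vs 7).
Opt7: worse on side-effect rate (23 vs 7).
No option dominates Opt2.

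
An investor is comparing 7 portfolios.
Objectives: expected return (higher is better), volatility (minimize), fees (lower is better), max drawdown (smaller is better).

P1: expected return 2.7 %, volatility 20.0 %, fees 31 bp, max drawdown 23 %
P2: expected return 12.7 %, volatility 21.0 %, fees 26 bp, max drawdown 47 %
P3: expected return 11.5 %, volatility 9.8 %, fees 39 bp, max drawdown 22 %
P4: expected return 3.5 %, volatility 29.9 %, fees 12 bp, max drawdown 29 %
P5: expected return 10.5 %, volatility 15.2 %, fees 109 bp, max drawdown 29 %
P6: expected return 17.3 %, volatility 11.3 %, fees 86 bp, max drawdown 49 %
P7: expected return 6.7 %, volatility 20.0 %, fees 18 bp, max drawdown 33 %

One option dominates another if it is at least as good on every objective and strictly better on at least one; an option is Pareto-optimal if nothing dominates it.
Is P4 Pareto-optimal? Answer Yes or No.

Yes

P1: worse on expected return (2.7 vs 3.5).
P2: worse on fees (26 vs 12).
P3: worse on fees (39 vs 12).
P5: worse on fees (109 vs 12).
P6: worse on fees (86 vs 12).
P7: worse on fees (18 vs 12).
No option is at least as good as P4 on every objective and strictly better on one.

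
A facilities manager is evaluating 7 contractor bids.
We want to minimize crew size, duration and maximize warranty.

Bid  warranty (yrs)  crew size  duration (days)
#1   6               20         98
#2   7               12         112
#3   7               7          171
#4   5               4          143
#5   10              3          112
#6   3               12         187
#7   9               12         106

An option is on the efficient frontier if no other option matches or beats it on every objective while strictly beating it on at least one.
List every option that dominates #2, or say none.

#5, #7

#5: warranty 10≥7, crew size 3≤12, duration 112≤112 — dominates #2.
#7: warranty 9≥7, crew size 12≤12, duration 106≤112 — dominates #2.
Others (#1, #3, #4, #6) are each worse than #2 on at least one objective.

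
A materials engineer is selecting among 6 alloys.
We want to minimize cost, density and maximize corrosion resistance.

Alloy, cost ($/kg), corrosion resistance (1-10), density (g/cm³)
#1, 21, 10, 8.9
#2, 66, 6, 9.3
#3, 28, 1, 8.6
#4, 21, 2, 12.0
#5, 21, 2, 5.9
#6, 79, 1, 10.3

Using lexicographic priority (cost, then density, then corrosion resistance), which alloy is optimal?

#5

First minimize cost: best is 21, kept {#1, #4, #5}.
Then minimize density: best is 5.9, kept {#5}.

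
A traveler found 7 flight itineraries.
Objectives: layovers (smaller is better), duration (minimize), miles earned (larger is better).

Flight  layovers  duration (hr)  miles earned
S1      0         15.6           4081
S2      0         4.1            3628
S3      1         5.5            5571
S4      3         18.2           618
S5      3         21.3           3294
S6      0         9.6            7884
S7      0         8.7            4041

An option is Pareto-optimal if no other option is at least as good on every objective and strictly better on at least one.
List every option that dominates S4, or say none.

S1: layovers 0≤3, duration 15.6≤18.2, miles earned 4081≥618 — dominates S4.
S2: layovers 0≤3, duration 4.1≤18.2, miles earned 3628≥618 — dominates S4.
S3: layovers 1≤3, duration 5.5≤18.2, miles earned 5571≥618 — dominates S4.
S6: layovers 0≤3, duration 9.6≤18.2, miles earned 7884≥618 — dominates S4.
S7: layovers 0≤3, duration 8.7≤18.2, miles earned 4041≥618 — dominates S4.
Others (S5) are each worse than S4 on at least one objective.

S1, S2, S3, S6, S7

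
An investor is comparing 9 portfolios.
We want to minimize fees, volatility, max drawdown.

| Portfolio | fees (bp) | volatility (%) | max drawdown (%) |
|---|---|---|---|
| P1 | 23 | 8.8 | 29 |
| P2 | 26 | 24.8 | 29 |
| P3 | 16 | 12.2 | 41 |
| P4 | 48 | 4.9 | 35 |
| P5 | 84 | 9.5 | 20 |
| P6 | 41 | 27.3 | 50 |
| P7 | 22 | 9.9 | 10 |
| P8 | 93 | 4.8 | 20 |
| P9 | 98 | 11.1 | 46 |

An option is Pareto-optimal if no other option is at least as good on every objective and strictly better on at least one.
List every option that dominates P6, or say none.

P1: fees 23≤41, volatility 8.8≤27.3, max drawdown 29≤50 — dominates P6.
P2: fees 26≤41, volatility 24.8≤27.3, max drawdown 29≤50 — dominates P6.
P3: fees 16≤41, volatility 12.2≤27.3, max drawdown 41≤50 — dominates P6.
P7: fees 22≤41, volatility 9.9≤27.3, max drawdown 10≤50 — dominates P6.
Others (P4, P5, P8, P9) are each worse than P6 on at least one objective.

P1, P2, P3, P7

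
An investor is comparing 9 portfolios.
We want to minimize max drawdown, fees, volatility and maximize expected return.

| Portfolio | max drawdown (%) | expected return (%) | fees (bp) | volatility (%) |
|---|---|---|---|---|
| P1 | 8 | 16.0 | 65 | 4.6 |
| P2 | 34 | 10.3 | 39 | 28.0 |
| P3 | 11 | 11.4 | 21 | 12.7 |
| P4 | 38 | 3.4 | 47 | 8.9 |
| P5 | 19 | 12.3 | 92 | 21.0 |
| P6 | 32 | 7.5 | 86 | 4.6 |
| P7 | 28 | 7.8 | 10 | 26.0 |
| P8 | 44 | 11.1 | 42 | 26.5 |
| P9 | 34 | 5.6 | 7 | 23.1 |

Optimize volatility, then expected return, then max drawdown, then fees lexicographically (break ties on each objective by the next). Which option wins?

First minimize volatility: best is 4.6, kept {P1, P6}.
Then maximize expected return: best is 16.0, kept {P1}.

P1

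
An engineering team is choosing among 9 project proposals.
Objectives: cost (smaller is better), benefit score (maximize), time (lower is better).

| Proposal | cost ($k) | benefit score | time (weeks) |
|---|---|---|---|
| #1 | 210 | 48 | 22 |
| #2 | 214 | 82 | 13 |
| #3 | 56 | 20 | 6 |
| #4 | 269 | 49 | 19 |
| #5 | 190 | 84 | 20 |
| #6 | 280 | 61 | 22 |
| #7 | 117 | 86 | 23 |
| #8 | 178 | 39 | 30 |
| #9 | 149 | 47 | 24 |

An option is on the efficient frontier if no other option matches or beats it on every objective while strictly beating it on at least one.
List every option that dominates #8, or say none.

#7: cost 117≤178, benefit score 86≥39, time 23≤30 — dominates #8.
#9: cost 149≤178, benefit score 47≥39, time 24≤30 — dominates #8.
Others (#1, #2, #3, #4, #5, #6) are each worse than #8 on at least one objective.

#7, #9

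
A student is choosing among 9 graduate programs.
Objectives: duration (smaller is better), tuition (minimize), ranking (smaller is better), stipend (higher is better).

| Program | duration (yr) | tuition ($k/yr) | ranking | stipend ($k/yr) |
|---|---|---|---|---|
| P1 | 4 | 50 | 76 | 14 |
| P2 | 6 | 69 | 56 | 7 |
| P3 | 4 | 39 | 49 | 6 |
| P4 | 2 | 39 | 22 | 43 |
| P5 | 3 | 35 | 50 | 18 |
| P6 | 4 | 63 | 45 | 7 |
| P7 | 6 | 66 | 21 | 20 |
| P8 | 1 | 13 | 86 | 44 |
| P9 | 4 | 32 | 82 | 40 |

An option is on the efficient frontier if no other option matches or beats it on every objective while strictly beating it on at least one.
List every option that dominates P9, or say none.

P1: worse on tuition (50 vs 32).
P2: worse on duration (6 vs 4).
P3: worse on tuition (39 vs 32).
P4: worse on tuition (39 vs 32).
P5: worse on tuition (35 vs 32).
P6: worse on tuition (63 vs 32).
P7: worse on duration (6 vs 4).
P8: worse on ranking (86 vs 82).
No option dominates P9.

none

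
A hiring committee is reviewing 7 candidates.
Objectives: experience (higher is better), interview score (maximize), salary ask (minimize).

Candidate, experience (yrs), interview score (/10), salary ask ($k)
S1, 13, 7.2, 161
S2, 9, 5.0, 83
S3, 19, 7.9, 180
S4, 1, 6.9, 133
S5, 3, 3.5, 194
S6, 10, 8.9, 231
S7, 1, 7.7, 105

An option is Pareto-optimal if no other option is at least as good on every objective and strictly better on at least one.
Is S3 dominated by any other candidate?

S1: worse on experience (13 vs 19).
S2: worse on experience (9 vs 19).
S4: worse on experience (1 vs 19).
S5: worse on experience (3 vs 19).
S6: worse on experience (10 vs 19).
S7: worse on experience (1 vs 19).
No option is at least as good as S3 on every objective and strictly better on one.

No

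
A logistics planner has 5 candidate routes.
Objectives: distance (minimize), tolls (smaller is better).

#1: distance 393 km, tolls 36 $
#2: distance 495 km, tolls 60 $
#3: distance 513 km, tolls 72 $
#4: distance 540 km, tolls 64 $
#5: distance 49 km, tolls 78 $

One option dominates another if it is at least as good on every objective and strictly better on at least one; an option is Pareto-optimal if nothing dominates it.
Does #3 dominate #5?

#3 vs #5: #3 is worse on distance (513 vs 49), so it does not dominate #5.

No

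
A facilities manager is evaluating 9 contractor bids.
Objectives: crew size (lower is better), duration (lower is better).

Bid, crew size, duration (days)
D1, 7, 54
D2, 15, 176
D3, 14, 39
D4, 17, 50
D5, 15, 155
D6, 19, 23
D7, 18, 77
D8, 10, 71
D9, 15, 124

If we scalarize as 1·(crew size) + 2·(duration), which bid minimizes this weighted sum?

D1: 1·7 + 2·54 = 115
D2: 1·15 + 2·176 = 367
D3: 1·14 + 2·39 = 92
D4: 1·17 + 2·50 = 117
D5: 1·15 + 2·155 = 325
D6: 1·19 + 2·23 = 65
D7: 1·18 + 2·77 = 172
D8: 1·10 + 2·71 = 152
D9: 1·15 + 2·124 = 263
Lowest: D6 at 65.

D6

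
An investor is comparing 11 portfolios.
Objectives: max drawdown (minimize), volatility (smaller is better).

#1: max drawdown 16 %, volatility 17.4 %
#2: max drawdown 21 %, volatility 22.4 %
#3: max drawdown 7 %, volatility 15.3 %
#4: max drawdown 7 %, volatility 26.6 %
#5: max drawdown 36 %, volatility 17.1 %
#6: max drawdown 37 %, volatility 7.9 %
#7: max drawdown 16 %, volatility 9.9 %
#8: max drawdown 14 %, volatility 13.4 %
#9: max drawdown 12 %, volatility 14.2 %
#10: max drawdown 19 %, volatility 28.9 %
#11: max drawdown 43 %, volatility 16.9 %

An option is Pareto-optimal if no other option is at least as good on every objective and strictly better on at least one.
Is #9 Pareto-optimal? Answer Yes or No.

#1: worse on max drawdown (16 vs 12).
#2: worse on max drawdown (21 vs 12).
#3: worse on volatility (15.3 vs 14.2).
#4: worse on volatility (26.6 vs 14.2).
#5: worse on max drawdown (36 vs 12).
#6: worse on max drawdown (37 vs 12).
#7: worse on max drawdown (16 vs 12).
#8: worse on max drawdown (14 vs 12).
#10: worse on max drawdown (19 vs 12).
#11: worse on max drawdown (43 vs 12).
No option is at least as good as #9 on every objective and strictly better on one.

Yes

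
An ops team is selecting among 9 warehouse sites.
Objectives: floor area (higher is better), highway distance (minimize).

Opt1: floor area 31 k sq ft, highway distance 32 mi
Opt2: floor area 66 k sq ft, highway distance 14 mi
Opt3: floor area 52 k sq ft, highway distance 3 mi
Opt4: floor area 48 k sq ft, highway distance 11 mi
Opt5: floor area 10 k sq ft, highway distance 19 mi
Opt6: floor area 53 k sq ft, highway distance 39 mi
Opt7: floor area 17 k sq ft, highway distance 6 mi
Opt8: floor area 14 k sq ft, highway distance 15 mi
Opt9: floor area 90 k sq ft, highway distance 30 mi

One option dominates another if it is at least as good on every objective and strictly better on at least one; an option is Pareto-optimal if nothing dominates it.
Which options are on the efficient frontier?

Opt1: dominated by Opt2 (floor area 66≥31, highway distance 14≤32).
Opt2: not dominated.
Opt3: not dominated (best highway distance).
Opt4: dominated by Opt3 (floor area 52≥48, highway distance 3≤11).
Opt5: dominated by Opt2 (floor area 66≥10, highway distance 14≤19).
Opt6: dominated by Opt2 (floor area 66≥53, highway distance 14≤39).
Opt7: dominated by Opt3 (floor area 52≥17, highway distance 3≤6).
Opt8: dominated by Opt2 (floor area 66≥14, highway distance 14≤15).
Opt9: not dominated (best floor area).

Opt2, Opt3, Opt9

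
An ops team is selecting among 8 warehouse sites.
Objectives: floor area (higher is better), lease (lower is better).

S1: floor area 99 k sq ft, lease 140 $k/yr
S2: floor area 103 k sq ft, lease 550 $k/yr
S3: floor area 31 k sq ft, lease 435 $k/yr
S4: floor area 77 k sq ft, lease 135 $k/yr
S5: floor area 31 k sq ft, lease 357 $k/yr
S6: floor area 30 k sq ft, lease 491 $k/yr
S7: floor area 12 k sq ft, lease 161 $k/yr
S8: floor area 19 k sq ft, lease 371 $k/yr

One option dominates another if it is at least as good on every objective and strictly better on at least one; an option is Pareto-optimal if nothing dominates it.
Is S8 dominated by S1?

S1 vs S8: floor area 99≥19, lease 140≤371 — S1 is at least as good on every objective with at least one strict improvement.

Yes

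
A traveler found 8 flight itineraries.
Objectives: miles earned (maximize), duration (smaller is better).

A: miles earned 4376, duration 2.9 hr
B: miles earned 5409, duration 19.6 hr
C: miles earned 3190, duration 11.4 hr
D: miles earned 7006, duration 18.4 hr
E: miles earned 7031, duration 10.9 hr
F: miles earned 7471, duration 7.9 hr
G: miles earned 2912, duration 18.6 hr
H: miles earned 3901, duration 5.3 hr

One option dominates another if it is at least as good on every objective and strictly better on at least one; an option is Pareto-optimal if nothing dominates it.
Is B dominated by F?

Yes

F vs B: miles earned 7471≥5409, duration 7.9≤19.6 — F is at least as good on every objective with at least one strict improvement.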